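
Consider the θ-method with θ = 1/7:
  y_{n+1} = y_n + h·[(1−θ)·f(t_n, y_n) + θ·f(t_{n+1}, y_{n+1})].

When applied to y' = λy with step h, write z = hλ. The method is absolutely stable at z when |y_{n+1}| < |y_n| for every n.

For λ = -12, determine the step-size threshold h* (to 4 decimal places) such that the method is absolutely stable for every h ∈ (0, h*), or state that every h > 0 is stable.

On y'=λy, z=hλ:
  y_{n+1} = y_n + z·[6/7·y_n + 1/7·y_{n+1}] ⇒ (1 − 1/7z)y_{n+1} = (1 + 6/7z)y_n
  Hence R(z) = (1 + 6/7z)/(1 − 1/7z).

Boundary: |R(x)|=1, x<0.
x=-1.71: |R|=0.3743
R=−1: 1+6/7x = −1+1/7x ⇒ -5/7x=2 ⇒ x=2/(-5/7)=-2.8000
Confirm numerically:
  x=-2.617: |R|=0.90486 <1
  x=-2.195: |R|=0.67102 <1
  x=-1.654: |R|=0.33788 <1
  x=-1.209: |R|=0.03094 <1
  x=-3.313: |R|=1.24872 >1
  x=-2.843: |R|=1.02184 >1
Stable set (-2.8000, 0).

(-2.8000,0); λ=-12 ⇒ h* = (14/5)/12 = 0.2333.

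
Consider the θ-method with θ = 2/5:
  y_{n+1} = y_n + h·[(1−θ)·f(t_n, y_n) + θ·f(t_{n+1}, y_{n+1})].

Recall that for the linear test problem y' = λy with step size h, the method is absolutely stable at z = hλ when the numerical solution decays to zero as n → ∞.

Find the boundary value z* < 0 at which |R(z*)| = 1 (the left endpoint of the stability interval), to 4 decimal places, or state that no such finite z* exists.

Test eqn y'=λy, z=hλ:
  y_{n+1} = y_n + z·[3/5·y_n + 2/5·y_{n+1}] ⇒ (1 − 2/5z)y_{n+1} = (1 + 3/5z)y_n
  so R(z) = (1 + 3/5z)/(1 − 2/5z).

Solve |R(x)|<1 on ℝ⁻.
x=-1.05: |R|=0.2606
R=−1: 1+3/5x = −1+2/5x ⇒ -1/5x=2 ⇒ x=2/(-1/5)=-10.0000
Confirm numerically:
  x=-9.389: |R|=0.97430 <1
  x=-7.176: |R|=0.85407 <1
  x=-5.549: |R|=0.72351 <1
  x=-10.248: |R|=1.00973 >1
  x=-10.143: |R|=1.00566 >1
Stable set (-10.0000, 0).

z* = -10.0000.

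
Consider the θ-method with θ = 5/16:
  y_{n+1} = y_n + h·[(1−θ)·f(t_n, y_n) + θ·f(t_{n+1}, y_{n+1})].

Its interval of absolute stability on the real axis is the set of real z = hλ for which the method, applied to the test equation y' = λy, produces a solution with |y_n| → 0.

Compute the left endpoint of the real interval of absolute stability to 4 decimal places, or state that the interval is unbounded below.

z* = -5.3333.

Set f=λy, z=hλ:
  y_{n+1} = y_n + z·[11/16·y_n + 5/16·y_{n+1}] ⇒ (1 − 5/16z)y_{n+1} = (1 + 11/16z)y_n
  R(z) = (1 + 11/16z)/(1 − 5/16z).

Solve |R(x)|<1 on ℝ⁻.
x=-1.6: |R|=0.0667
R=−1: 1+11/16x = −1+5/16x ⇒ -3/8x=2 ⇒ x=2/(-3/8)=-5.3333
Confirm numerically:
  x=-4.228: |R|=0.82143 <1
  x=-3.726: |R|=0.72151 <1
  x=-2.756: |R|=0.48073 <1
  x=-5.615: |R|=1.03834 >1
  x=-5.513: |R|=1.02474 >1
Stable set (-5.3333, 0).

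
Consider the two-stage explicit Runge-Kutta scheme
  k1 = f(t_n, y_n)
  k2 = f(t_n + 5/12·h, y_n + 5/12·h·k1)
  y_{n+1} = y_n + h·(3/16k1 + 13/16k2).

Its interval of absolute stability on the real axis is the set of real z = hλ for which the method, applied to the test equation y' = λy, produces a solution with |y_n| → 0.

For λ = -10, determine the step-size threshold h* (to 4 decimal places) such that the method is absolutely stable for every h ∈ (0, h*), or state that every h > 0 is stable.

(-2.9538,0); λ=-10 ⇒ h* = (192/65)/10 = 0.2954.

Test eqn y'=λy, z=hλ:
  k1=λy_n ⇒ h·k1=z·y_n;  k2=λ(1+5/12z)y_n ⇒ h·k2=z(1+5/12z)y_n
  y_{n+1}/y_n = 1 + 3/16z + 13/16z(1+5/12z) = 1 + z + 65/192z²
  so R(z) = 1 + z + 65/192z².

Need |R(x)|<1, x<0.
x=-0.44: |R|=0.6255
R=1: x+65/192x²=0 ⇒ x=−192/65=-2.9538; min R=1−1/(4·65/192)=0.2615>−1
Confirm numerically:
  x=-2.845: |R|=0.89516 <1
  x=-2.712: |R|=0.77796 <1
  x=-1.537: |R|=0.26276 <1
  x=-1.292: |R|=0.27312 <1
  x=-3.402: |R|=1.51615 >1
  x=-3.031: |R|=1.07917 >1
So |R|<1 on (-2.9538, 0).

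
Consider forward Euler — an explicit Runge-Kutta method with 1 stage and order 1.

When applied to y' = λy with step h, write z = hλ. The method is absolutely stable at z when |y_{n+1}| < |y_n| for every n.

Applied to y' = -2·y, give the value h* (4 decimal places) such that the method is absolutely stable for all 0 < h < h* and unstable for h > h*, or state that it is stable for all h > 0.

Set f=λy, z=hλ:
  order 1, 1-stage ⇒ R(z)=1+z
  (e.g. R(-0.75)=0.25000, |R|=0.25000)

Need |R(x)|<1, x<0.
x=-0.75: |R|=0.2500
|R(-1.67)|=0.6700 |R(-1.57)|=0.5700 |R(-1.46)|=0.4600
Bisect:
  x_lo=-2.4622 |R|=1.4622  x_hi=-0.2575 |R|=0.7425
  mid=-1.35986 |R|=0.35986 →hi
  mid=-1.91102 |R|=0.91102 →hi
  mid=-2.18660 |R|=1.18660 →lo
  mid=-2.04881 |R|=1.04881 →lo
  mid=-1.97991 |R|=0.97991 →hi
  mid=-2.01436 |R|=1.01436 →lo
  mid=-1.99714 |R|=0.99714 →hi
  mid=-2.00575 |R|=1.00575 →lo
  mid=-2.00144 |R|=1.00144 →lo
  mid=-1.99929 |R|=0.99929 →hi
  ...
  [-2.00010,-1.99996] ⇒ x*=-2.0000
Stable set (-2.0000, 0).

(-2.0000,0); λ=-2 ⇒ h* = 1.0000.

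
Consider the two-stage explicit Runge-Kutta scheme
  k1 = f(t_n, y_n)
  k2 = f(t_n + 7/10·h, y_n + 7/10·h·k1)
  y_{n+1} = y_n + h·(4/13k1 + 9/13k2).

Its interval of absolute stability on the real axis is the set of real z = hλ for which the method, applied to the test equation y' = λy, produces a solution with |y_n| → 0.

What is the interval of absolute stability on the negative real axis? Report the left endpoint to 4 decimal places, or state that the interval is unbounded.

Test eqn y'=λy, z=hλ:
  k1=λy_n ⇒ h·k1=z·y_n;  k2=λ(1+7/10z)y_n ⇒ h·k2=z(1+7/10z)y_n
  y_{n+1}/y_n = 1 + 4/13z + 9/13z(1+7/10z) = 1 + z + 63/130z²
  R(z) = 1 + z + 63/130z².

Boundary: |R(x)|=1, x<0.
x=-1.11: |R|=0.4871
R=1: x+63/130x²=0 ⇒ x=−130/63=-2.0635; min R=1−1/(4·63/130)=0.4841>−1
Confirm numerically:
  x=-1.740: |R|=0.72722 <1
  x=-1.722: |R|=0.71502 <1
  x=-1.268: |R|=0.51118 <1
  x=-2.566: |R|=1.62488 >1
  x=-2.489: |R|=1.51325 >1
  x=-2.172: |R|=1.11421 >1
Stable set (-2.0635, 0).

z∈(-2.0635,0).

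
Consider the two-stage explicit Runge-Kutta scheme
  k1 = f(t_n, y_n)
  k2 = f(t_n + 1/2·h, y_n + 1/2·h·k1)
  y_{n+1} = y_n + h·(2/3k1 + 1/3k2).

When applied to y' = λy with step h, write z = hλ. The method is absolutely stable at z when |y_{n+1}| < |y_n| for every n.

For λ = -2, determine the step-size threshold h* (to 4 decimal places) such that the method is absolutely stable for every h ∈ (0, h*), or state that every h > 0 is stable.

On y'=λy, z=hλ:
  k1=λy_n ⇒ h·k1=z·y_n;  k2=λ(1+1/2z)y_n ⇒ h·k2=z(1+1/2z)y_n
  y_{n+1}/y_n = 1 + 2/3z + 1/3z(1+1/2z) = 1 + z + 1/6z²
  Hence R(z) = 1 + z + 1/6z².

Solve |R(x)|<1 on ℝ⁻.
x=-0.97: |R|=0.1868
R=1: x+1/6x²=0 ⇒ x=−6=-6.0000; min R=1−1/(4·1/6)=-0.5000>−1
Confirm numerically:
  x=-5.973: |R|=0.97312 <1
  x=-5.672: |R|=0.68993 <1
  x=-5.653: |R|=0.67307 <1
  x=-3.070: |R|=0.49918 <1
  x=-6.577: |R|=1.63249 >1
  x=-6.220: |R|=1.22807 >1
  x=-6.024: |R|=1.02410 >1
Stable set (-6.0000, 0).

(-6.0000,0); λ=-2 ⇒ h* = (6)/2 = 3.0000.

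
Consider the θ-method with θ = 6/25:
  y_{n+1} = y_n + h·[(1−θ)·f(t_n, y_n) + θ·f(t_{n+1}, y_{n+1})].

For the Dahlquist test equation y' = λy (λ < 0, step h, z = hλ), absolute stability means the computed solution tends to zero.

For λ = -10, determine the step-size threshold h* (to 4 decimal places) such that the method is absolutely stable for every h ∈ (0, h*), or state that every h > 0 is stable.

Set f=λy, z=hλ:
  y_{n+1} = y_n + z·[19/25·y_n + 6/25·y_{n+1}] ⇒ (1 − 6/25z)y_{n+1} = (1 + 19/25z)y_n
  ⇒ R(z) = (1 + 19/25z)/(1 − 6/25z).

Boundary: |R(x)|=1, x<0.
x=-0.85: |R|=0.2940
R=−1: 1+19/25x = −1+6/25x ⇒ -13/25x=2 ⇒ x=2/(-13/25)=-3.8462
Confirm numerically:
  x=-3.391: |R|=0.86951 <1
  x=-3.015: |R|=0.74925 <1
  x=-1.549: |R|=0.12921 <1
  x=-4.281: |R|=1.11153 >1
  x=-4.097: |R|=1.06577 >1
Stable set (-3.8462, 0).

(-3.8462,0); λ=-10 ⇒ h* = (50/13)/10 = 0.3846.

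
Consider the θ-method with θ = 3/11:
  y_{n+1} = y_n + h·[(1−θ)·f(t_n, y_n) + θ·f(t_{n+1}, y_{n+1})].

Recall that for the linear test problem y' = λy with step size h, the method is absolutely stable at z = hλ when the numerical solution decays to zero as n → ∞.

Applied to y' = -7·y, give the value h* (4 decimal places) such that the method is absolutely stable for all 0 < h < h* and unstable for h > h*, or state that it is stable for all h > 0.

On y'=λy, z=hλ:
  y_{n+1} = y_n + z·[8/11·y_n + 3/11·y_{n+1}] ⇒ (1 − 3/11z)y_{n+1} = (1 + 8/11z)y_n
  R(z) = (1 + 8/11z)/(1 − 3/11z).

Find x<0 with |R(x)|<1.
x=-1: |R|=0.2143
R=−1: 1+8/11x = −1+3/11x ⇒ -5/11x=2 ⇒ x=2/(-5/11)=-4.4000
Confirm numerically:
  x=-4.342: |R|=0.98793 <1
  x=-3.627: |R|=0.82336 <1
  x=-3.574: |R|=0.80987 <1
  x=-4.974: |R|=1.11072 >1
  x=-4.650: |R|=1.05010 >1
So |R|<1 on (-4.4000, 0).

(-4.4000,0); λ=-7 ⇒ h* = (22/5)/7 = 0.6286.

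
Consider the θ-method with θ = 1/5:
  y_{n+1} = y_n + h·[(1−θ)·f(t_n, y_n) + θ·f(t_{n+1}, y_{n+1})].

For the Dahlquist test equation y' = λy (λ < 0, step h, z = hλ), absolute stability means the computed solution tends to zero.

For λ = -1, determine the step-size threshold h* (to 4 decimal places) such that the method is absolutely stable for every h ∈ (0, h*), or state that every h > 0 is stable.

(-3.3333,0); λ=-1 ⇒ h* = (10/3)/1 = 3.3333.

On y'=λy, z=hλ:
  y_{n+1} = y_n + z·[4/5·y_n + 1/5·y_{n+1}] ⇒ (1 − 1/5z)y_{n+1} = (1 + 4/5z)y_n
  R(z) = (1 + 4/5z)/(1 − 1/5z).

Boundary: |R(x)|=1, x<0.
x=-0.83: |R|=0.2882
R=−1: 1+4/5x = −1+1/5x ⇒ -3/5x=2 ⇒ x=2/(-3/5)=-3.3333
Confirm numerically:
  x=-3.211: |R|=0.95530 <1
  x=-2.537: |R|=0.68303 <1
  x=-2.435: |R|=0.63753 <1
  x=-3.931: |R|=1.20076 >1
  x=-3.515: |R|=1.06400 >1
  x=-3.493: |R|=1.05640 >1
Stable set (-3.3333, 0).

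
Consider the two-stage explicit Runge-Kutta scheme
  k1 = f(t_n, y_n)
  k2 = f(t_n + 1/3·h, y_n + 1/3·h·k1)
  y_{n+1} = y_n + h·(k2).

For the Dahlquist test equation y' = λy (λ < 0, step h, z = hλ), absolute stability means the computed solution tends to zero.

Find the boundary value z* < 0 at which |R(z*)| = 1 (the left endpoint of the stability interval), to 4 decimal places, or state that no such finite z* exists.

z* = -3.0000.

Set f=λy, z=hλ:
  k1=λy_n ⇒ h·k1=z·y_n;  k2=λ(1+1/3z)y_n ⇒ h·k2=z(1+1/3z)y_n
  y_{n+1}/y_n = 1 + z(1+1/3z) = 1 + z + 1/3z²
  R(z) = 1 + z + 1/3z².

Find x<0 with |R(x)|<1.
x=-1.79: |R|=0.2780
R=1: x+1/3x²=0 ⇒ x=−3=-3.0000; min R=1−1/(4·1/3)=0.2500>−1
Confirm numerically:
  x=-2.817: |R|=0.82816 <1
  x=-2.295: |R|=0.46067 <1
  x=-1.525: |R|=0.25021 <1
  x=-1.389: |R|=0.25411 <1
  x=-3.390: |R|=1.44070 >1
  x=-3.381: |R|=1.42939 >1
  x=-3.284: |R|=1.31089 >1
Interval (-3.0000, 0).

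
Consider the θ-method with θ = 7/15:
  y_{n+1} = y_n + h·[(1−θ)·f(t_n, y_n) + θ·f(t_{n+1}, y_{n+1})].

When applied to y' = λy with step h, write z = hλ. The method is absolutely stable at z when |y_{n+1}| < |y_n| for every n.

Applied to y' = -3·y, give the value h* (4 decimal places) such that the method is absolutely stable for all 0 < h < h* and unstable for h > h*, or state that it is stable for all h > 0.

On y'=λy, z=hλ:
  y_{n+1} = y_n + z·[8/15·y_n + 7/15·y_{n+1}] ⇒ (1 − 7/15z)y_{n+1} = (1 + 8/15z)y_n
  so R(z) = (1 + 8/15z)/(1 − 7/15z).

Solve |R(x)|<1 on ℝ⁻.
x=-0.69: |R|=0.4781
R=−1: 1+8/15x = −1+7/15x ⇒ -1/15x=2 ⇒ x=2/(-1/15)=-30.0000
Confirm numerically:
  x=-28.208: |R|=0.99157 <1
  x=-22.466: |R|=0.95626 <1
  x=-17.643: |R|=0.91078 <1
  x=-30.236: |R|=1.00104 >1
  x=-30.201: |R|=1.00089 >1
So |R|<1 on (-30.0000, 0).

(-30.0000,0); λ=-3 ⇒ h* = (30)/3 = 10.0000.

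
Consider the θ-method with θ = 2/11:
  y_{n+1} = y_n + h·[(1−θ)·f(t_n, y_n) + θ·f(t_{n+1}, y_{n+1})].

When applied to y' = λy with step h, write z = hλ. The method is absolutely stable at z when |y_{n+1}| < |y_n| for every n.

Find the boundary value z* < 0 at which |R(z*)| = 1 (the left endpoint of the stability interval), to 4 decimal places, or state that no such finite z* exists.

z* = -3.1429.

With y'=λy (z=hλ):
  y_{n+1} = y_n + z·[9/11·y_n + 2/11·y_{n+1}] ⇒ (1 − 2/11z)y_{n+1} = (1 + 9/11z)y_n
  ⇒ R(z) = (1 + 9/11z)/(1 − 2/11z).

Need |R(x)|<1, x<0.
x=-1.46: |R|=0.1537
R=−1: 1+9/11x = −1+2/11x ⇒ -7/11x=2 ⇒ x=2/(-7/11)=-3.1429
Confirm numerically:
  x=-2.610: |R|=0.77004 <1
  x=-2.279: |R|=0.61133 <1
  x=-2.227: |R|=0.58516 <1
  x=-2.028: |R|=0.48167 <1
  x=-3.730: |R|=1.22264 >1
  x=-3.449: |R|=1.11973 >1
  x=-3.261: |R|=1.04720 >1
Interval (-3.1429, 0).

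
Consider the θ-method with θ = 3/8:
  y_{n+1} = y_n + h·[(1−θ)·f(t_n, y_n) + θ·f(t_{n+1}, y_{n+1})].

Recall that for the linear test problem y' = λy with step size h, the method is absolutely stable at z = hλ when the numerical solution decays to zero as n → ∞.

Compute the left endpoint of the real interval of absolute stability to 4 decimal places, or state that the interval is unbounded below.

z* = -8.0000.

Test eqn y'=λy, z=hλ:
  y_{n+1} = y_n + z·[5/8·y_n + 3/8·y_{n+1}] ⇒ (1 − 3/8z)y_{n+1} = (1 + 5/8z)y_n
  R(z) = (1 + 5/8z)/(1 − 3/8z).

Need |R(x)|<1, x<0.
x=-1.67: |R|=0.0269
R=−1: 1+5/8x = −1+3/8x ⇒ -1/4x=2 ⇒ x=2/(-1/4)=-8.0000
Confirm numerically:
  x=-6.030: |R|=0.84898 <1
  x=-4.804: |R|=0.71480 <1
  x=-4.627: |R|=0.69170 <1
  x=-3.778: |R|=0.56326 <1
  x=-8.486: |R|=1.02905 >1
  x=-8.227: |R|=1.01389 >1
So |R|<1 on (-8.0000, 0).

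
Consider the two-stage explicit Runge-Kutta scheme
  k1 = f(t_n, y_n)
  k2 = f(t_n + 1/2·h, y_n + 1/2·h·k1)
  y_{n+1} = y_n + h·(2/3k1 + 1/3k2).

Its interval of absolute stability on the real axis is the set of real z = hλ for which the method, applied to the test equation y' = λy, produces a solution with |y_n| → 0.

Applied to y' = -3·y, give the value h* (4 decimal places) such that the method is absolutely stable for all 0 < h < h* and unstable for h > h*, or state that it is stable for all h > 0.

(-6.0000,0); λ=-3 ⇒ h* = (6)/3 = 2.0000.

On y'=λy, z=hλ:
  k1=λy_n ⇒ h·k1=z·y_n;  k2=λ(1+1/2z)y_n ⇒ h·k2=z(1+1/2z)y_n
  y_{n+1}/y_n = 1 + 2/3z + 1/3z(1+1/2z) = 1 + z + 1/6z²
  ⇒ R(z) = 1 + z + 1/6z².

Boundary: |R(x)|=1, x<0.
x=-0.39: |R|=0.6353
R=1: x+1/6x²=0 ⇒ x=−6=-6.0000; min R=1−1/(4·1/6)=-0.5000>−1
Confirm numerically:
  x=-5.653: |R|=0.67307 <1
  x=-5.624: |R|=0.64756 <1
  x=-4.766: |R|=0.01979 <1
  x=-3.455: |R|=0.46550 <1
  x=-6.418: |R|=1.44712 >1
  x=-6.100: |R|=1.10167 >1
Stable set (-6.0000, 0).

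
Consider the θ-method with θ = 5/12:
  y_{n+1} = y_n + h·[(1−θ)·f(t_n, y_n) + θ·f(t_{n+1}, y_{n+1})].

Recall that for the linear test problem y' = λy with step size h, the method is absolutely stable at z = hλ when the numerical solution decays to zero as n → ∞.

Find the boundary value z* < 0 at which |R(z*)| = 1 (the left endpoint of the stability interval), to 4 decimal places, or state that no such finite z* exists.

On y'=λy, z=hλ:
  y_{n+1} = y_n + z·[7/12·y_n + 5/12·y_{n+1}] ⇒ (1 − 5/12z)y_{n+1} = (1 + 7/12z)y_n
  Hence R(z) = (1 + 7/12z)/(1 − 5/12z).

Solve |R(x)|<1 on ℝ⁻.
x=-0.3: |R|=0.7333
R=−1: 1+7/12x = −1+5/12x ⇒ -1/6x=2 ⇒ x=2/(-1/6)=-12.0000
Confirm numerically:
  x=-7.677: |R|=0.82840 <1
  x=-6.357: |R|=0.74224 <1
  x=-4.957: |R|=0.61707 <1
  x=-12.131: |R|=1.00361 >1
  x=-12.070: |R|=1.00194 >1
Stable set (-12.0000, 0).

z* = -12.0000.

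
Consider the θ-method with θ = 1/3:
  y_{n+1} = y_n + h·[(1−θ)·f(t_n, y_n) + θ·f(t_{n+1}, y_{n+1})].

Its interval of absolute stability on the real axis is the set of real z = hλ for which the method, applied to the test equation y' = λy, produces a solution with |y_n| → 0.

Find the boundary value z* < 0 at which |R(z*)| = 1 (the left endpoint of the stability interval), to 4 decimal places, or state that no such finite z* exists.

Set f=λy, z=hλ:
  y_{n+1} = y_n + z·[2/3·y_n + 1/3·y_{n+1}] ⇒ (1 − 1/3z)y_{n+1} = (1 + 2/3z)y_n
  ⇒ R(z) = (1 + 2/3z)/(1 − 1/3z).

Find x<0 with |R(x)|<1.
x=-1.46: |R|=0.0179
R=−1: 1+2/3x = −1+1/3x ⇒ -1/3x=2 ⇒ x=2/(-1/3)=-6.0000
Confirm numerically:
  x=-4.176: |R|=0.74582 <1
  x=-3.157: |R|=0.53825 <1
  x=-2.591: |R|=0.39027 <1
  x=-6.583: |R|=1.06084 >1
  x=-6.447: |R|=1.04732 >1
  x=-6.036: |R|=1.00398 >1
So |R|<1 on (-6.0000, 0).

z* = -6.0000.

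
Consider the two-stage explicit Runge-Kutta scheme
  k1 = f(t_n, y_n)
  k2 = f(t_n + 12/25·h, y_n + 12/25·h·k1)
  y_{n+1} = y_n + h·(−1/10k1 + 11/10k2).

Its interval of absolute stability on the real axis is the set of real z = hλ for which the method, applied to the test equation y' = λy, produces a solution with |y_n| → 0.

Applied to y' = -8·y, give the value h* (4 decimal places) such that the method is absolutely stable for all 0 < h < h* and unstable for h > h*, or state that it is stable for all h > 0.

On y'=λy, z=hλ:
  k1=λy_n ⇒ h·k1=z·y_n;  k2=λ(1+12/25z)y_n ⇒ h·k2=z(1+12/25z)y_n
  y_{n+1}/y_n = 1 − 1/10z + 11/10z(1+12/25z) = 1 + z + 66/125z²
  Hence R(z) = 1 + z + 66/125z².

Find x<0 with |R(x)|<1.
x=-0.5: |R|=0.6320
R=1: x+66/125x²=0 ⇒ x=−125/66=-1.8939; min R=1−1/(4·66/125)=0.5265>−1
Confirm numerically:
  x=-1.367: |R|=0.61967 <1
  x=-1.167: |R|=0.55208 <1
  x=-1.008: |R|=0.52848 <1
  x=-0.950: |R|=0.52652 <1
  x=-2.159: |R|=1.30216 >1
  x=-2.016: |R|=1.12993 >1
  x=-1.938: |R|=1.04509 >1
Interval (-1.8939, 0).

(-1.8939,0); λ=-8 ⇒ h* = (125/66)/8 = 0.2367.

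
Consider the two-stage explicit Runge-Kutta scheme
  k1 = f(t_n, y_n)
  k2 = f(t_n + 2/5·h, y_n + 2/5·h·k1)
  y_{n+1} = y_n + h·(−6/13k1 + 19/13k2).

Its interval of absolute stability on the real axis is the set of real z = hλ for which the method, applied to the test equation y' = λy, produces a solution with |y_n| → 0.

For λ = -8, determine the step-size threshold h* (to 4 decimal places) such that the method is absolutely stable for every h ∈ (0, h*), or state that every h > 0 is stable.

(-1.7105,0); λ=-8 ⇒ h* = (65/38)/8 = 0.2138.

With y'=λy (z=hλ):
  k1=λy_n ⇒ h·k1=z·y_n;  k2=λ(1+2/5z)y_n ⇒ h·k2=z(1+2/5z)y_n
  y_{n+1}/y_n = 1 − 6/13z + 19/13z(1+2/5z) = 1 + z + 38/65z²
  so R(z) = 1 + z + 38/65z².

Boundary: |R(x)|=1, x<0.
x=-1.62: |R|=0.9143
R=1: x+38/65x²=0 ⇒ x=−65/38=-1.7105; min R=1−1/(4·38/65)=0.5724>−1
Confirm numerically:
  x=-1.292: |R|=0.68388 <1
  x=-1.139: |R|=0.61943 <1
  x=-0.725: |R|=0.58229 <1
  x=-2.152: |R|=1.55541 >1
  x=-2.068: |R|=1.43218 >1
  x=-1.812: |R|=1.10749 >1
So |R|<1 on (-1.7105, 0).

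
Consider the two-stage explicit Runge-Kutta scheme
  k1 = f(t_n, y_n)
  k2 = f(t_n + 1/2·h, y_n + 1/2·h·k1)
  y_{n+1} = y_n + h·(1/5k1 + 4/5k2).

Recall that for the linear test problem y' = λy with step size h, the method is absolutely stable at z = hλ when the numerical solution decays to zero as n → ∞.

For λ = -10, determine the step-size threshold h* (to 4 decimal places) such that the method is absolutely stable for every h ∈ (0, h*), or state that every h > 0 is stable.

Test eqn y'=λy, z=hλ:
  k1=λy_n ⇒ h·k1=z·y_n;  k2=λ(1+1/2z)y_n ⇒ h·k2=z(1+1/2z)y_n
  y_{n+1}/y_n = 1 + 1/5z + 4/5z(1+1/2z) = 1 + z + 2/5z²
  R(z) = 1 + z + 2/5z².

Solve |R(x)|<1 on ℝ⁻.
x=-0.38: |R|=0.6778
R=1: x+2/5x²=0 ⇒ x=−5/2=-2.5000; min R=1−1/(4·2/5)=0.3750>−1
Confirm numerically:
  x=-2.426: |R|=0.92819 <1
  x=-2.347: |R|=0.85636 <1
  x=-1.600: |R|=0.42400 <1
  x=-1.082: |R|=0.38629 <1
  x=-2.918: |R|=1.48789 >1
  x=-2.839: |R|=1.38497 >1
  x=-2.810: |R|=1.34844 >1
Stable set (-2.5000, 0).

(-2.5000,0); λ=-10 ⇒ h* = (5/2)/10 = 0.2500.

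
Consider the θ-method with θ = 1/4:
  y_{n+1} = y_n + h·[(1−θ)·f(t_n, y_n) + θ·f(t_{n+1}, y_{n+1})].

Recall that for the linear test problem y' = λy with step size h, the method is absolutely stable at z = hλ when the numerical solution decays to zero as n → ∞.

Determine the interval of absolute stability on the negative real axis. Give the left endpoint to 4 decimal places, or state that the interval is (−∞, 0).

Set f=λy, z=hλ:
  y_{n+1} = y_n + z·[3/4·y_n + 1/4·y_{n+1}] ⇒ (1 − 1/4z)y_{n+1} = (1 + 3/4z)y_n
  so R(z) = (1 + 3/4z)/(1 − 1/4z).

Need |R(x)|<1, x<0.
x=-0.54: |R|=0.5242
R=−1: 1+3/4x = −1+1/4x ⇒ -1/2x=2 ⇒ x=2/(-1/2)=-4.0000
Confirm numerically:
  x=-2.786: |R|=0.64220 <1
  x=-2.584: |R|=0.56987 <1
  x=-1.869: |R|=0.27381 <1
  x=-1.604: |R|=0.14490 <1
  x=-4.571: |R|=1.13324 >1
  x=-4.218: |R|=1.05305 >1
  x=-4.174: |R|=1.04257 >1
So |R|<1 on (-4.0000, 0).

(-4.0000, 0).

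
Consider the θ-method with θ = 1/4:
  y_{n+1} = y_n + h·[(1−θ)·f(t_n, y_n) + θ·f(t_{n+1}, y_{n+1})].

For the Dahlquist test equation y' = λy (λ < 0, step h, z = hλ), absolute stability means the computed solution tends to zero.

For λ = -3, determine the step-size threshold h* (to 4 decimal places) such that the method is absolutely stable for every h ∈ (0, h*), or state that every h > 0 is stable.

(-4.0000,0); λ=-3 ⇒ h* = (4)/3 = 1.3333.

Test eqn y'=λy, z=hλ:
  y_{n+1} = y_n + z·[3/4·y_n + 1/4·y_{n+1}] ⇒ (1 − 1/4z)y_{n+1} = (1 + 3/4z)y_n
  Hence R(z) = (1 + 3/4z)/(1 − 1/4z).

Need |R(x)|<1, x<0.
x=-0.43: |R|=0.6117
R=−1: 1+3/4x = −1+1/4x ⇒ -1/2x=2 ⇒ x=2/(-1/2)=-4.0000
Confirm numerically:
  x=-2.736: |R|=0.62470 <1
  x=-2.601: |R|=0.57612 <1
  x=-2.379: |R|=0.49177 <1
  x=-4.401: |R|=1.09546 >1
  x=-4.098: |R|=1.02420 >1
So |R|<1 on (-4.0000, 0).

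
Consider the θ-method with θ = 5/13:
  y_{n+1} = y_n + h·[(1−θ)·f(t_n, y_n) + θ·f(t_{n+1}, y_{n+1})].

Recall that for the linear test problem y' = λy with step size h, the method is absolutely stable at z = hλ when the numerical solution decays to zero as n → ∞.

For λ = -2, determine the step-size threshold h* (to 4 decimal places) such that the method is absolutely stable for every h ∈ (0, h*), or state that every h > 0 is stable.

(-8.6667,0); λ=-2 ⇒ h* = (26/3)/2 = 4.3333.

Set f=λy, z=hλ:
  y_{n+1} = y_n + z·[8/13·y_n + 5/13·y_{n+1}] ⇒ (1 − 5/13z)y_{n+1} = (1 + 8/13z)y_n
  Hence R(z) = (1 + 8/13z)/(1 − 5/13z).

Boundary: |R(x)|=1, x<0.
x=-0.49: |R|=0.5877
R=−1: 1+8/13x = −1+5/13x ⇒ -3/13x=2 ⇒ x=2/(-3/13)=-8.6667
Confirm numerically:
  x=-5.502: |R|=0.76564 <1
  x=-5.296: |R|=0.74387 <1
  x=-4.729: |R|=0.67764 <1
  x=-9.168: |R|=1.02556 >1
  x=-9.035: |R|=1.01899 >1
  x=-8.928: |R|=1.01360 >1
So |R|<1 on (-8.6667, 0).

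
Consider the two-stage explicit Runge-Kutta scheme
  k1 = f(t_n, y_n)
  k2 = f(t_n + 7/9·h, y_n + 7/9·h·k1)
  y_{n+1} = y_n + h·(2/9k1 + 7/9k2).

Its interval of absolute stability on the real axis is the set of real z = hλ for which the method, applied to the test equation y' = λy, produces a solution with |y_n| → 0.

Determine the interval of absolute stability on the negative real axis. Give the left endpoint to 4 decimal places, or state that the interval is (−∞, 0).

(-1.6531, 0).

Test eqn y'=λy, z=hλ:
  k1=λy_n ⇒ h·k1=z·y_n;  k2=λ(1+7/9z)y_n ⇒ h·k2=z(1+7/9z)y_n
  y_{n+1}/y_n = 1 + 2/9z + 7/9z(1+7/9z) = 1 + z + 49/81z²
  Hence R(z) = 1 + z + 49/81z².

Need |R(x)|<1, x<0.
x=-0.46: |R|=0.6680
R=1: x+49/81x²=0 ⇒ x=−81/49=-1.6531; min R=1−1/(4·49/81)=0.5867>−1
Confirm numerically:
  x=-1.553: |R|=0.90600 <1
  x=-1.201: |R|=0.67156 <1
  x=-1.155: |R|=0.65200 <1
  x=-0.681: |R|=0.59955 <1
  x=-1.858: |R|=1.23035 >1
  x=-1.679: |R|=1.02635 >1
  x=-1.676: |R|=1.02326 >1
Interval (-1.6531, 0).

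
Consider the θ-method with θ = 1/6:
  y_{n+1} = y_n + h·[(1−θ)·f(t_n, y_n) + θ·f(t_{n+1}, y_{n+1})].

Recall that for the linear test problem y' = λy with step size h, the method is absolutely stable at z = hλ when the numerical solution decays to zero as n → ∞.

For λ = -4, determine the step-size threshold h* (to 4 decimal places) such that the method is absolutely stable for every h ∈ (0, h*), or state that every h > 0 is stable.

With y'=λy (z=hλ):
  y_{n+1} = y_n + z·[5/6·y_n + 1/6·y_{n+1}] ⇒ (1 − 1/6z)y_{n+1} = (1 + 5/6z)y_n
  ⇒ R(z) = (1 + 5/6z)/(1 − 1/6z).

Boundary: |R(x)|=1, x<0.
x=-1: |R|=0.1429
R=−1: 1+5/6x = −1+1/6x ⇒ -2/3x=2 ⇒ x=2/(-2/3)=-3.0000
Confirm numerically:
  x=-2.279: |R|=0.65165 <1
  x=-1.942: |R|=0.46714 <1
  x=-1.844: |R|=0.41050 <1
  x=-1.505: |R|=0.20320 <1
  x=-3.287: |R|=1.12361 >1
  x=-3.242: |R|=1.10474 >1
So |R|<1 on (-3.0000, 0).

(-3.0000,0); λ=-4 ⇒ h* = (3)/4 = 0.7500.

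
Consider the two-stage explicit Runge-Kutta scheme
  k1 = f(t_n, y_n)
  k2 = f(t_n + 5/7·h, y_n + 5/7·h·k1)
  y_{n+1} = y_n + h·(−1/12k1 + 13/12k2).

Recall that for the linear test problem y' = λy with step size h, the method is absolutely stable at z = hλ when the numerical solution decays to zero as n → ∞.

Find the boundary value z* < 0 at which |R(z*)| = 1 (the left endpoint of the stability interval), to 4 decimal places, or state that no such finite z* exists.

On y'=λy, z=hλ:
  k1=λy_n ⇒ h·k1=z·y_n;  k2=λ(1+5/7z)y_n ⇒ h·k2=z(1+5/7z)y_n
  y_{n+1}/y_n = 1 − 1/12z + 13/12z(1+5/7z) = 1 + z + 65/84z²
  R(z) = 1 + z + 65/84z².

Boundary: |R(x)|=1, x<0.
x=-1.32: |R|=1.0283
R=1: x+65/84x²=0 ⇒ x=−84/65=-1.2923; min R=1−1/(4·65/84)=0.6769>−1
Confirm numerically:
  x=-1.194: |R|=0.90917 <1
  x=-1.138: |R|=0.86412 <1
  x=-0.833: |R|=0.70394 <1
  x=-0.725: |R|=0.68173 <1
  x=-1.697: |R|=1.53142 >1
  x=-1.582: |R|=1.35463 >1
Interval (-1.2923, 0).

z* = -1.2923.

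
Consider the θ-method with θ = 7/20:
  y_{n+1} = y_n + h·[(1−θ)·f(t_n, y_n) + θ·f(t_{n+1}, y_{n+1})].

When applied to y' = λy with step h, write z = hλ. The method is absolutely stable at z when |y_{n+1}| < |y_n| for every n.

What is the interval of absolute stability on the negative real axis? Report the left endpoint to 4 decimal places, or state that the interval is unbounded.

With y'=λy (z=hλ):
  y_{n+1} = y_n + z·[13/20·y_n + 7/20·y_{n+1}] ⇒ (1 − 7/20z)y_{n+1} = (1 + 13/20z)y_n
  Hence R(z) = (1 + 13/20z)/(1 − 7/20z).

Need |R(x)|<1, x<0.
x=-1.11: |R|=0.2006
R=−1: 1+13/20x = −1+7/20x ⇒ -3/10x=2 ⇒ x=2/(-3/10)=-6.6667
Confirm numerically:
  x=-4.088: |R|=0.68175 <1
  x=-3.383: |R|=0.54896 <1
  x=-3.281: |R|=0.52722 <1
  x=-7.181: |R|=1.04392 >1
  x=-6.968: |R|=1.02629 >1
Interval (-6.6667, 0).

z∈(-6.6667,0).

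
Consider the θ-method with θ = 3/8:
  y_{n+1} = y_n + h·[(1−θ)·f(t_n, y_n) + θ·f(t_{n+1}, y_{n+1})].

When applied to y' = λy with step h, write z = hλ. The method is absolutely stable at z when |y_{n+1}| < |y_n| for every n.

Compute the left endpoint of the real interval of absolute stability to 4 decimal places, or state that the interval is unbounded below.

left endpoint -8.0000.

With y'=λy (z=hλ):
  y_{n+1} = y_n + z·[5/8·y_n + 3/8·y_{n+1}] ⇒ (1 − 3/8z)y_{n+1} = (1 + 5/8z)y_n
  ⇒ R(z) = (1 + 5/8z)/(1 − 3/8z).

Need |R(x)|<1, x<0.
x=-1.71: |R|=0.0419
R=−1: 1+5/8x = −1+3/8x ⇒ -1/4x=2 ⇒ x=2/(-1/4)=-8.0000
Confirm numerically:
  x=-6.426: |R|=0.88460 <1
  x=-5.801: |R|=0.82687 <1
  x=-5.013: |R|=0.74070 <1
  x=-3.780: |R|=0.56360 <1
  x=-8.543: |R|=1.03229 >1
  x=-8.398: |R|=1.02398 >1
  x=-8.272: |R|=1.01658 >1
Interval (-8.0000, 0).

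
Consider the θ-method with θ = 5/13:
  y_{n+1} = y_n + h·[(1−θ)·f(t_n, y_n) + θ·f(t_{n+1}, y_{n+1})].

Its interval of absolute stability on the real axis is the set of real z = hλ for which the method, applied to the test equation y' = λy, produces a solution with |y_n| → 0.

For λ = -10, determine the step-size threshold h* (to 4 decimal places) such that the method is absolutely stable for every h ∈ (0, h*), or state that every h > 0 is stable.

Test eqn y'=λy, z=hλ:
  y_{n+1} = y_n + z·[8/13·y_n + 5/13·y_{n+1}] ⇒ (1 − 5/13z)y_{n+1} = (1 + 8/13z)y_n
  so R(z) = (1 + 8/13z)/(1 − 5/13z).

Find x<0 with |R(x)|<1.
x=-1.09: |R|=0.2320
R=−1: 1+8/13x = −1+5/13x ⇒ -3/13x=2 ⇒ x=2/(-3/13)=-8.6667
Confirm numerically:
  x=-6.607: |R|=0.86578 <1
  x=-5.071: |R|=0.71876 <1
  x=-4.580: |R|=0.65850 <1
  x=-9.182: |R|=1.02624 >1
  x=-9.087: |R|=1.02158 >1
Stable set (-8.6667, 0).

(-8.6667,0); λ=-10 ⇒ h* = (26/3)/10 = 0.8667.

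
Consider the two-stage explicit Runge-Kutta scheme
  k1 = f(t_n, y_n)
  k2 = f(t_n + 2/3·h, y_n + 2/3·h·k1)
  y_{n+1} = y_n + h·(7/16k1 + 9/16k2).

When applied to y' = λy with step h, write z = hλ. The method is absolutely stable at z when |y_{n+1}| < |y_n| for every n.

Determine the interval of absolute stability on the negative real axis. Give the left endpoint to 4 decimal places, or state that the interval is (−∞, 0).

With y'=λy (z=hλ):
  k1=λy_n ⇒ h·k1=z·y_n;  k2=λ(1+2/3z)y_n ⇒ h·k2=z(1+2/3z)y_n
  y_{n+1}/y_n = 1 + 7/16z + 9/16z(1+2/3z) = 1 + z + 3/8z²
  ⇒ R(z) = 1 + z + 3/8z².

Find x<0 with |R(x)|<1.
x=-0.68: |R|=0.4934
R=1: x+3/8x²=0 ⇒ x=−8/3=-2.6667; min R=1−1/(4·3/8)=0.3333>−1
Confirm numerically:
  x=-2.460: |R|=0.80935 <1
  x=-2.124: |R|=0.56777 <1
  x=-2.085: |R|=0.54521 <1
  x=-1.655: |R|=0.37213 <1
  x=-3.126: |R|=1.53845 >1
  x=-3.113: |R|=1.52104 >1
Stable set (-2.6667, 0).

z∈(-2.6667,0).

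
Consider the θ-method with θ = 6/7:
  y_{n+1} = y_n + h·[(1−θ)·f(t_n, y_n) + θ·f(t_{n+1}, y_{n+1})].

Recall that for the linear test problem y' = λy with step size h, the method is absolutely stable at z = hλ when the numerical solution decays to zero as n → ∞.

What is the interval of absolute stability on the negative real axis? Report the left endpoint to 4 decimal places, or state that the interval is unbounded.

(−∞, 0) — no finite endpoint.

With y'=λy (z=hλ):
  y_{n+1} = y_n + z·[1/7·y_n + 6/7·y_{n+1}] ⇒ (1 − 6/7z)y_{n+1} = (1 + 1/7z)y_n
  R(z) = (1 + 1/7z)/(1 − 6/7z).

Find x<0 with |R(x)|<1.
x=-1.51: |R|=0.3418
x=-2: |R|=0.2632
x=-10: |R|=0.0448
x=-100: |R|=0.1532
θ=6/7≥1/2 ⇒ |1+1/7x|<|1−6/7x| ∀x<0 ⇒ interval (−∞,0).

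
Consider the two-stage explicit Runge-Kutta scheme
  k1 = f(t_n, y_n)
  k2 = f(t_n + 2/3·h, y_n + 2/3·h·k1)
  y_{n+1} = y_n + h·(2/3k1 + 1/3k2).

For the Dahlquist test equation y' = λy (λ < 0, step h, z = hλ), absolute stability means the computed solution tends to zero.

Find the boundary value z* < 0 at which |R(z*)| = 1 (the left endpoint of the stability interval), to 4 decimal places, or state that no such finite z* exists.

Test eqn y'=λy, z=hλ:
  k1=λy_n ⇒ h·k1=z·y_n;  k2=λ(1+2/3z)y_n ⇒ h·k2=z(1+2/3z)y_n
  y_{n+1}/y_n = 1 + 2/3z + 1/3z(1+2/3z) = 1 + z + 2/9z²
  so R(z) = 1 + z + 2/9z².

Need |R(x)|<1, x<0.
x=-0.64: |R|=0.4510
R=1: x+2/9x²=0 ⇒ x=−9/2=-4.5000; min R=1−1/(4·2/9)=-0.1250>−1
Confirm numerically:
  x=-3.703: |R|=0.34416 <1
  x=-3.414: |R|=0.17609 <1
  x=-3.311: |R|=0.12516 <1
  x=-3.101: |R|=0.03593 <1
  x=-5.089: |R|=1.66609 >1
  x=-4.931: |R|=1.47228 >1
  x=-4.840: |R|=1.36569 >1
Stable set (-4.5000, 0).

z* = -4.5000.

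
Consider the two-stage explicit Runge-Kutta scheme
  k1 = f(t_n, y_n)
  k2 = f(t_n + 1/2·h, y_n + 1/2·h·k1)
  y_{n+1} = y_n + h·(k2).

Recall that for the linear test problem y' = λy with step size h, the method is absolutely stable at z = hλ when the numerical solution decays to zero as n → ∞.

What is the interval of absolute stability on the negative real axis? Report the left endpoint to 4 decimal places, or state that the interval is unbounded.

Test eqn y'=λy, z=hλ:
  k1=λy_n ⇒ h·k1=z·y_n;  k2=λ(1+1/2z)y_n ⇒ h·k2=z(1+1/2z)y_n
  y_{n+1}/y_n = 1 + z(1+1/2z) = 1 + z + 1/2z²
  Hence R(z) = 1 + z + 1/2z².

Boundary: |R(x)|=1, x<0.
x=-0.55: |R|=0.6013
R=1: x+1/2x²=0 ⇒ x=−2=-2.0000; min R=1−1/(4·1/2)=0.5000>−1
Confirm numerically:
  x=-1.676: |R|=0.72849 <1
  x=-1.346: |R|=0.55986 <1
  x=-1.326: |R|=0.55314 <1
  x=-2.515: |R|=1.64761 >1
  x=-2.354: |R|=1.41666 >1
Stable set (-2.0000, 0).

(-2.0000, 0).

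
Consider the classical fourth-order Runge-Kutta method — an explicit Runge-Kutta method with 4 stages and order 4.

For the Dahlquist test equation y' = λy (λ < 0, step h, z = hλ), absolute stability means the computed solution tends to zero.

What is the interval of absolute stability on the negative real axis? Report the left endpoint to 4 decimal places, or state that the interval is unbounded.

z∈(-2.7853,0).

Set f=λy, z=hλ:
  order 4, 4-stage ⇒ R(z)=1+z+z^2/2+z^3/6+z^4/24
  (e.g. R(-1.56)=0.27083, |R|=0.27083)

Find x<0 with |R(x)|<1.
x=-1.56: |R|=0.2708
|R(-3.03)|=1.4361 |R(-1.26)|=0.3054 |R(-1.2)|=0.3184
Bisect:
  x_lo=-3.1453 |R|=1.6929  x_hi=-0.0872 |R|=0.9165
  mid=-1.61625 |R|=0.27053 →hi
  mid=-2.38075 |R|=0.54281 →hi
  mid=-2.76301 |R|=0.96691 →hi
  mid=-2.95413 |R|=1.28586 →lo
  mid=-2.85857 |R|=1.11622 →lo
  mid=-2.81079 |R|=1.03912 →lo
  mid=-2.78690 |R|=1.00242 →lo
  mid=-2.77495 |R|=0.98452 →hi
  ...
  [-2.78540,-2.78522] ⇒ x*=-2.7853
So |R|<1 on (-2.7853, 0).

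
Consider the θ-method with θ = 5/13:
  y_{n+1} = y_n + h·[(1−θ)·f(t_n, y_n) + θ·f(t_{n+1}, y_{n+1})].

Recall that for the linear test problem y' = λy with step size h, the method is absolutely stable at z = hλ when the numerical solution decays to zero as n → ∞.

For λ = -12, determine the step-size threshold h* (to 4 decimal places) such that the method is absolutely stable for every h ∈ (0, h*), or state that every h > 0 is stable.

With y'=λy (z=hλ):
  y_{n+1} = y_n + z·[8/13·y_n + 5/13·y_{n+1}] ⇒ (1 − 5/13z)y_{n+1} = (1 + 8/13z)y_n
  ⇒ R(z) = (1 + 8/13z)/(1 − 5/13z).

Find x<0 with |R(x)|<1.
x=-0.51: |R|=0.5736
R=−1: 1+8/13x = −1+5/13x ⇒ -3/13x=2 ⇒ x=2/(-3/13)=-8.6667
Confirm numerically:
  x=-8.129: |R|=0.96993 <1
  x=-7.855: |R|=0.95342 <1
  x=-7.227: |R|=0.91210 <1
  x=-5.687: |R|=0.78426 <1
  x=-9.262: |R|=1.03011 >1
  x=-9.071: |R|=1.02079 >1
  x=-8.688: |R|=1.00113 >1
Stable set (-8.6667, 0).

(-8.6667,0); λ=-12 ⇒ h* = (26/3)/12 = 0.7222.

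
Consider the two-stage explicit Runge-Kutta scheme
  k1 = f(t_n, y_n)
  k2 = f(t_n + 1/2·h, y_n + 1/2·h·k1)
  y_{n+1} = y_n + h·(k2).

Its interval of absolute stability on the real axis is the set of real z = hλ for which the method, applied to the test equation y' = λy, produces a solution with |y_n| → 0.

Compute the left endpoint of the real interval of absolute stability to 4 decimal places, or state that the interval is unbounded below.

z* = -2.0000.

With y'=λy (z=hλ):
  k1=λy_n ⇒ h·k1=z·y_n;  k2=λ(1+1/2z)y_n ⇒ h·k2=z(1+1/2z)y_n
  y_{n+1}/y_n = 1 + z(1+1/2z) = 1 + z + 1/2z²
  ⇒ R(z) = 1 + z + 1/2z².

Find x<0 with |R(x)|<1.
x=-1.48: |R|=0.6152
R=1: x+1/2x²=0 ⇒ x=−2=-2.0000; min R=1−1/(4·1/2)=0.5000>−1
Confirm numerically:
  x=-1.853: |R|=0.86380 <1
  x=-1.071: |R|=0.50252 <1
  x=-0.995: |R|=0.50001 <1
  x=-2.558: |R|=1.71368 >1
  x=-2.143: |R|=1.15322 >1
So |R|<1 on (-2.0000, 0).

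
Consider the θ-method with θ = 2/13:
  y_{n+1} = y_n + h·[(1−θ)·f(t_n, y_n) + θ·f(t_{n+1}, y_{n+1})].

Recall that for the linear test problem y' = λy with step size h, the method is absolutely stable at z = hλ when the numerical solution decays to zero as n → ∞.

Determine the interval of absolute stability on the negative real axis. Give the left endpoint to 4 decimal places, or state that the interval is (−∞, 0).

With y'=λy (z=hλ):
  y_{n+1} = y_n + z·[11/13·y_n + 2/13·y_{n+1}] ⇒ (1 − 2/13z)y_{n+1} = (1 + 11/13z)y_n
  Hence R(z) = (1 + 11/13z)/(1 − 2/13z).

Solve |R(x)|<1 on ℝ⁻.
x=-0.57: |R|=0.4760
R=−1: 1+11/13x = −1+2/13x ⇒ -9/13x=2 ⇒ x=2/(-9/13)=-2.8889
Confirm numerically:
  x=-2.783: |R|=0.94867 <1
  x=-2.234: |R|=0.66258 <1
  x=-2.022: |R|=0.54224 <1
  x=-1.979: |R|=0.51710 <1
  x=-3.325: |R|=1.19975 >1
  x=-3.112: |R|=1.10445 >1
  x=-3.092: |R|=1.09529 >1
Interval (-2.8889, 0).

(-2.8889, 0).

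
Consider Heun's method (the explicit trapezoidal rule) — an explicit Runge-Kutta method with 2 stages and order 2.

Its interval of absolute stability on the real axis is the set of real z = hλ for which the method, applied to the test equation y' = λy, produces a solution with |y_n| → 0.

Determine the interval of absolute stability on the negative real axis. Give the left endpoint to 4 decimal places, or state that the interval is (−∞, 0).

(-2.0000, 0).

Test eqn y'=λy, z=hλ:
  order 2, 2-stage ⇒ R(z)=1+z+z^2/2
  (e.g. R(-0.37)=0.69845, |R|=0.69845)

Solve |R(x)|<1 on ℝ⁻.
x=-0.37: |R|=0.6985
|R(-2.31)|=1.3580 |R(-2.17)|=1.1845 |R(-1.26)|=0.5338
Bisect:
  x_lo=-2.3996 |R|=1.4794  x_hi=-0.1572 |R|=0.8551
  mid=-1.27840 |R|=0.53875 →hi
  mid=-1.83897 |R|=0.85194 →hi
  mid=-2.11926 |R|=1.12637 →lo
  mid=-1.97912 |R|=0.97934 →hi
  mid=-2.04919 |R|=1.05040 →lo
  mid=-2.01415 |R|=1.01425 →lo
  mid=-1.99664 |R|=0.99664 →hi
  mid=-2.00540 |R|=1.00541 →lo
  mid=-2.00102 |R|=1.00102 →lo
  mid=-1.99883 |R|=0.99883 →hi
  ...
  [-2.00006,-1.99992] ⇒ x*=-2.0000
So |R|<1 on (-2.0000, 0).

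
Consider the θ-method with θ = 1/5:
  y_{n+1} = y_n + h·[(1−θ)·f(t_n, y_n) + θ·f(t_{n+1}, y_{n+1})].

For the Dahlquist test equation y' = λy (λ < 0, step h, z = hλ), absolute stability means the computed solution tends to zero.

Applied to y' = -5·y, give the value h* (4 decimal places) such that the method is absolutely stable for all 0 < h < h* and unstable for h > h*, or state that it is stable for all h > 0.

With y'=λy (z=hλ):
  y_{n+1} = y_n + z·[4/5·y_n + 1/5·y_{n+1}] ⇒ (1 − 1/5z)y_{n+1} = (1 + 4/5z)y_n
  so R(z) = (1 + 4/5z)/(1 − 1/5z).

Solve |R(x)|<1 on ℝ⁻.
x=-1.42: |R|=0.1059
R=−1: 1+4/5x = −1+1/5x ⇒ -3/5x=2 ⇒ x=2/(-3/5)=-3.3333
Confirm numerically:
  x=-2.361: |R|=0.60372 <1
  x=-2.282: |R|=0.56688 <1
  x=-1.913: |R|=0.38363 <1
  x=-1.449: |R|=0.12343 <1
  x=-3.807: |R|=1.16135 >1
  x=-3.588: |R|=1.08896 >1
So |R|<1 on (-3.3333, 0).

(-3.3333,0); λ=-5 ⇒ h* = (10/3)/5 = 0.6667.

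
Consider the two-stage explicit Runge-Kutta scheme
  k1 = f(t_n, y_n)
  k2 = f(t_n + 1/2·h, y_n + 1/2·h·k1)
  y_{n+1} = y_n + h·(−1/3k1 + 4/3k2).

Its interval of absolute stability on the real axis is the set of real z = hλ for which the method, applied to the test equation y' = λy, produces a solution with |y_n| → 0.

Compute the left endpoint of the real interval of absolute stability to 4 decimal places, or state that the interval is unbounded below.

z* = -1.5000.

On y'=λy, z=hλ:
  k1=λy_n ⇒ h·k1=z·y_n;  k2=λ(1+1/2z)y_n ⇒ h·k2=z(1+1/2z)y_n
  y_{n+1}/y_n = 1 − 1/3z + 4/3z(1+1/2z) = 1 + z + 2/3z²
  R(z) = 1 + z + 2/3z².

Need |R(x)|<1, x<0.
x=-0.48: |R|=0.6736
R=1: x+2/3x²=0 ⇒ x=−3/2=-1.5000; min R=1−1/(4·2/3)=0.6250>−1
Confirm numerically:
  x=-1.389: |R|=0.89721 <1
  x=-1.192: |R|=0.75524 <1
  x=-1.059: |R|=0.68865 <1
  x=-0.829: |R|=0.62916 <1
  x=-2.011: |R|=1.68508 >1
  x=-1.871: |R|=1.46276 >1
  x=-1.632: |R|=1.14362 >1
Interval (-1.5000, 0).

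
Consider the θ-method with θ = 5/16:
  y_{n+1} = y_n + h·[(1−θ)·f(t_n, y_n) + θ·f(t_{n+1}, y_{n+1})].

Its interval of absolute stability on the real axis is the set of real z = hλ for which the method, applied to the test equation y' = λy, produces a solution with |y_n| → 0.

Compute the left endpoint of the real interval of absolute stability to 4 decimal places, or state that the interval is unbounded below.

z* = -5.3333.

On y'=λy, z=hλ:
  y_{n+1} = y_n + z·[11/16·y_n + 5/16·y_{n+1}] ⇒ (1 − 5/16z)y_{n+1} = (1 + 11/16z)y_n
  ⇒ R(z) = (1 + 11/16z)/(1 − 5/16z).

Need |R(x)|<1, x<0.
x=-1.38: |R|=0.0358
R=−1: 1+11/16x = −1+5/16x ⇒ -3/8x=2 ⇒ x=2/(-3/8)=-5.3333
Confirm numerically:
  x=-5.117: |R|=0.96879 <1
  x=-4.921: |R|=0.93907 <1
  x=-3.967: |R|=0.77123 <1
  x=-5.716: |R|=1.05150 >1
  x=-5.399: |R|=1.00916 >1
Stable set (-5.3333, 0).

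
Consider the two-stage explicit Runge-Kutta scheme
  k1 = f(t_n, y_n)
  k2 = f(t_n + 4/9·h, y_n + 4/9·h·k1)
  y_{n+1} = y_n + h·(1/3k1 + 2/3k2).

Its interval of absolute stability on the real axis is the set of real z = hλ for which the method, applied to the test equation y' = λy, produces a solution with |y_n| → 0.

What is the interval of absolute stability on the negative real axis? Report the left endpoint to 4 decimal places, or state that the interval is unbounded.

Set f=λy, z=hλ:
  k1=λy_n ⇒ h·k1=z·y_n;  k2=λ(1+4/9z)y_n ⇒ h·k2=z(1+4/9z)y_n
  y_{n+1}/y_n = 1 + 1/3z + 2/3z(1+4/9z) = 1 + z + 8/27z²
  so R(z) = 1 + z + 8/27z².

Find x<0 with |R(x)|<1.
x=-0.63: |R|=0.4876
R=1: x+8/27x²=0 ⇒ x=−27/8=-3.3750; min R=1−1/(4·8/27)=0.1562>−1
Confirm numerically:
  x=-2.902: |R|=0.59329 <1
  x=-2.605: |R|=0.40567 <1
  x=-2.578: |R|=0.39121 <1
  x=-1.515: |R|=0.16507 <1
  x=-3.646: |R|=1.29276 >1
  x=-3.480: |R|=1.10827 >1
Interval (-3.3750, 0).

(-3.3750, 0).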